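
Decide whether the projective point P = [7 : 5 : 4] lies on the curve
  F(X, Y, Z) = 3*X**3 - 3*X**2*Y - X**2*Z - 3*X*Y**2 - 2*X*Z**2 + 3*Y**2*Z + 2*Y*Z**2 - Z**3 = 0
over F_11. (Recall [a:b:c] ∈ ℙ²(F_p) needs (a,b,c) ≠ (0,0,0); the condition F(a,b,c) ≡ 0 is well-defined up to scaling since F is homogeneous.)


F(7,5,4) ≡ 9 (mod 11); P is NOT on the curve.

Evaluate F(7, 5, 4) term-by-term (mod 11).
  3*X**3 ↦ 3·343·1·1 = 1029
  -3*X**2*Y ↦ -3·49·5·1 = -735
  -X**2*Z ↦ -1·49·1·4 = -196
  -3*X*Y**2 ↦ -3·7·25·1 = -525
  -2*X*Z**2 ↦ -2·7·1·16 = -224
  3*Y**2*Z ↦ 3·1·25·4 = 300
  2*Y*Z**2 ↦ 2·1·5·16 = 160
  -Z**3 ↦ -1·1·1·64 = -64
Sum: F(7, 5, 4) = (1029) + (-735) + (-196) + (-525) + (-224) + (300) + (160) + (-64) = -255.
Reducing mod 11: -255 ≡ 9 (mod 11).
Since F(a, b, c) ≡ 9 ≠ 0 (mod 11), P does NOT lie on the curve.


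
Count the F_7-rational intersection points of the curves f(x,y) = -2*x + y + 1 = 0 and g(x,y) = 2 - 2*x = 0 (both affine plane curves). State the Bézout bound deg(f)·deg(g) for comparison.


Common zeros: {(1, 1)}; count = 1; Bézout bound = 1.

deg(f) = 1, deg(g) = 1, so Bézout bound = 1.
Scan x ∈ F_7. For each x, list the y ∈ F_7 with f(x, y) ≡ 0 and those with g(x, y) ≡ 0 (mod 7); the common zeros in that column are the intersection.
  x = 0: f ≡ 0 at y ∈ {6}; g ≡ 0 at y ∈ ∅; common: ∅.
  x = 1: f ≡ 0 at y ∈ {1}; g ≡ 0 at y ∈ {0, 1, 2, 3, 4, 5, 6}; common: {1}.
  x = 2: f ≡ 0 at y ∈ {3}; g ≡ 0 at y ∈ ∅; common: ∅.
  x = 3: f ≡ 0 at y ∈ {5}; g ≡ 0 at y ∈ ∅; common: ∅.
  x = 4: f ≡ 0 at y ∈ {0}; g ≡ 0 at y ∈ ∅; common: ∅.
  x = 5: f ≡ 0 at y ∈ {2}; g ≡ 0 at y ∈ ∅; common: ∅.
  x = 6: f ≡ 0 at y ∈ {4}; g ≡ 0 at y ∈ ∅; common: ∅.
Collecting: common zeros = {(1, 1)}, so the count is 1.
Comparison with the Bézout bound: 1 ≤ 1 = deg(f)·deg(g), as expected for curves with no common component (the bound is attained).


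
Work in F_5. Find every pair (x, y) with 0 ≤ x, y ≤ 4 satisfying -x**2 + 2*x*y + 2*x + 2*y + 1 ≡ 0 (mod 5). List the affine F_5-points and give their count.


Affine F_5-points: {(0, 2), (1, 2), (2, 4), (3, 4)}; count = 4.

For each of the 25 pairs (x, y) ∈ F_5², evaluate f(x, y) mod 5. Record the zeros.
  x = 0: [0↦1, 1↦3, 2↦0, 3↦2, 4↦4]  zeros at y ∈ {2}
  x = 1: [0↦2, 1↦1, 2↦0, 3↦4, 4↦3]  zeros at y ∈ {2}
  x = 2: [0↦1, 1↦2, 2↦3, 3↦4, 4↦0]  zeros at y ∈ {4}
  x = 3: [0↦3, 1↦1, 2↦4, 3↦2, 4↦0]  zeros at y ∈ {4}
  x = 4: [0↦3, 1↦3, 2↦3, 3↦3, 4↦3]  zeros at y ∈ ∅
Collecting zeros: affine points = {(0, 2), (1, 2), (2, 4), (3, 4)}.
Total count |C(F_5)_aff| = 4.


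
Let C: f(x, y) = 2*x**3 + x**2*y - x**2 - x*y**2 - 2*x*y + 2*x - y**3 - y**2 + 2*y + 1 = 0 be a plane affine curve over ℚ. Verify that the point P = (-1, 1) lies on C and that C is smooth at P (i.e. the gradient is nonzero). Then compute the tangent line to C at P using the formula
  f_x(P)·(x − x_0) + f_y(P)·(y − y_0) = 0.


Tangent line at P: 5*x + 2*y + 3 = 0.

Step 1: f(-1, 1) = 0, so P lies on C.
Step 2: partial derivatives
  f_x(x, y) = 6*x**2 + 2*x*y - 2*x - y**2 - 2*y + 2, f_y(x, y) = x**2 - 2*x*y - 2*x - 3*y**2 - 2*y + 2.
  f_x(P) = 5, f_y(P) = 2 (gradient nonzero, so P is smooth).
Step 3: tangent line at P: 5·(x − -1) + 2·(y − 1) = 0.
Expanding: 5*x + 2*y + 3 = 0.


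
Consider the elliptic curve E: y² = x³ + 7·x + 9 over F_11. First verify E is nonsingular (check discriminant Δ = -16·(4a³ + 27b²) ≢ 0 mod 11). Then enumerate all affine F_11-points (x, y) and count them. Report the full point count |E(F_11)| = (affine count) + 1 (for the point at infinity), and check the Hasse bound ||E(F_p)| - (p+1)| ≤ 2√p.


Affine points = {(0, 3), (0, 8), (2, 3), (2, 8), (5, 2), (5, 9), (6, 5), (6, 6), (7, 4), (7, 7), (8, 4), (8, 7), (9, 3), (9, 8), (10, 1), (10, 10)}; affine count = 16; |E(F_11)| = 17.

Discriminant check: Δ ∝ 4a³ + 27b² = 4·7³ + 27·9² = 4·343 + 27·81 ≡ 6 (mod 11). Nonzero ⇒ E is nonsingular.
For each x ∈ F_11, compute rhs = x³ + 7·x + 9 mod 11, then count y ∈ F_11 with y² ≡ rhs.
  x = 0: rhs = 9, matching y values: 3, 8 (2 points).
  x = 1: rhs = 6, matching y values: none (0 points).
  x = 2: rhs = 9, matching y values: 3, 8 (2 points).
  x = 3: rhs = 2, matching y values: none (0 points).
  x = 4: rhs = 2, matching y values: none (0 points).
  x = 5: rhs = 4, matching y values: 2, 9 (2 points).
  x = 6: rhs = 3, matching y values: 5, 6 (2 points).
  x = 7: rhs = 5, matching y values: 4, 7 (2 points).
  x = 8: rhs = 5, matching y values: 4, 7 (2 points).
  x = 9: rhs = 9, matching y values: 3, 8 (2 points).
  x = 10: rhs = 1, matching y values: 1, 10 (2 points).
Total affine count: 16.
Full point count |E(F_11)| = 16 + 1 = 17.
Hasse bound: |17 − (11+1)| = |5| = 5 ≤ 2√11 ≈ 6.6332 ✓.


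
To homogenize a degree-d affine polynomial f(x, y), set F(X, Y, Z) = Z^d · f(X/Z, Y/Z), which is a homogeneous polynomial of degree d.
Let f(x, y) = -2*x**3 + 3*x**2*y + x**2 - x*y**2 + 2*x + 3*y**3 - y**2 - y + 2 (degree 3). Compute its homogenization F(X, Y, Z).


F(X, Y, Z) = -2*X**3 + 3*X**2*Y + X**2*Z - X*Y**2 + 2*X*Z**2 + 3*Y**3 - Y**2*Z - Y*Z**2 + 2*Z**3

deg(f) = 3.
Substitute x = X/Z, y = Y/Z into f, then multiply by Z^3.
  monomial -2·x^3·y^0 ↦ -2·X^3·Y^0·Z^0.
  monomial 3·x^2·y^1 ↦ 3·X^2·Y^1·Z^0.
  monomial 1·x^2·y^0 ↦ 1·X^2·Y^0·Z^1.
  monomial -1·x^1·y^2 ↦ -1·X^1·Y^2·Z^0.
  monomial 2·x^1·y^0 ↦ 2·X^1·Y^0·Z^2.
  monomial 3·x^0·y^3 ↦ 3·X^0·Y^3·Z^0.
  monomial -1·x^0·y^2 ↦ -1·X^0·Y^2·Z^1.
  monomial -1·x^0·y^1 ↦ -1·X^0·Y^1·Z^2.
  monomial 2·x^0·y^0 ↦ 2·X^0·Y^0·Z^3.
Collecting: F(X, Y, Z) = -2*X**3 + 3*X**2*Y + X**2*Z - X*Y**2 + 2*X*Z**2 + 3*Y**3 - Y**2*Z - Y*Z**2 + 2*Z**3.


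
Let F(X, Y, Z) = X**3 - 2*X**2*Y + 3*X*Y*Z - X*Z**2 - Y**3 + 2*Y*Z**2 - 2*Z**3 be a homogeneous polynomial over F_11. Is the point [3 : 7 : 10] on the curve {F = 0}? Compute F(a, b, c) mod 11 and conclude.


F(3,7,10) ≡ 3 (mod 11); P is NOT on the curve.

Evaluate F(3, 7, 10) term-by-term (mod 11).
  X**3 ↦ 1·27·1·1 = 27
  -2*X**2*Y ↦ -2·9·7·1 = -126
  3*X*Y*Z ↦ 3·3·7·10 = 630
  -X*Z**2 ↦ -1·3·1·100 = -300
  -Y**3 ↦ -1·1·343·1 = -343
  2*Y*Z**2 ↦ 2·1·7·100 = 1400
  -2*Z**3 ↦ -2·1·1·1000 = -2000
Sum: F(3, 7, 10) = (27) + (-126) + (630) + (-300) + (-343) + (1400) + (-2000) = -712.
Reducing mod 11: -712 ≡ 3 (mod 11).
Since F(a, b, c) ≡ 3 ≠ 0 (mod 11), P does NOT lie on the curve.


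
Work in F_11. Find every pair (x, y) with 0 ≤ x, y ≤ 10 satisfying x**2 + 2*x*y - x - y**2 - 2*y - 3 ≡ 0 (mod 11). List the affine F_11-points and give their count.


Affine F_11-points: {(0, 2), (0, 7), (2, 1), (5, 4), (7, 3), (7, 9), (8, 1), (8, 2), (9, 7), (9, 9), (10, 3), (10, 4)}; count = 12.

For each of the 121 pairs (x, y) ∈ F_11², evaluate f(x, y) mod 11. Record the zeros.
  x = 0: [0↦8, 1↦5, 2↦0, 3↦4, 4↦6, 5↦6, 6↦4, 7↦0, 8↦5, 9↦8, 10↦9]  zeros at y ∈ {2, 7}
  x = 1: [0↦8, 1↦7, 2↦4, 3↦10, 4↦3, 5↦5, 6↦5, 7↦3, 8↦10, 9↦4, 10↦7]  zeros at y ∈ ∅
  x = 2: [0↦10, 1↦0, 2↦10, 3↦7, 4↦2, 5↦6, 6↦8, 7↦8, 8↦6, 9↦2, 10↦7]  zeros at y ∈ {1}
  x = 3: [0↦3, 1↦6, 2↦7, 3↦6, 4↦3, 5↦9, 6↦2, 7↦4, 8↦4, 9↦2, 10↦9]  zeros at y ∈ ∅
  x = 4: [0↦9, 1↦3, 2↦6, 3↦7, 4↦6, 5↦3, 6↦9, 7↦2, 8↦4, 9↦4, 10↦2]  zeros at y ∈ ∅
  x = 5: [0↦6, 1↦2, 2↦7, 3↦10, 4↦0, 5↦10, 6↦7, 7↦2, 8↦6, 9↦8, 10↦8]  zeros at y ∈ {4}
  x = 6: [0↦5, 1↦3, 2↦10, 3↦4, 4↦7, 5↦8, 6↦7, 7↦4, 8↦10, 9↦3, 10↦5]  zeros at y ∈ ∅
  x = 7: [0↦6, 1↦6, 2↦4, 3↦0, 4↦5, 5↦8, 6↦9, 7↦8, 8↦5, 9↦0, 10↦4]  zeros at y ∈ {3, 9}
  x = 8: [0↦9, 1↦0, 2↦0, 3↦9, 4↦5, 5↦10, 6↦2, 7↦3, 8↦2, 9↦10, 10↦5]  zeros at y ∈ {1, 2}
  x = 9: [0↦3, 1↦7, 2↦9, 3↦9, 4↦7, 5↦3, 6↦8, 7↦0, 8↦1, 9↦0, 10↦8]  zeros at y ∈ {7, 9}
  x = 10: [0↦10, 1↦5, 2↦9, 3↦0, 4↦0, 5↦9, 6↦5, 7↦10, 8↦2, 9↦3, 10↦2]  zeros at y ∈ {3, 4}
Collecting zeros: affine points = {(0, 2), (0, 7), (2, 1), (5, 4), (7, 3), (7, 9), (8, 1), (8, 2), (9, 7), (9, 9), (10, 3), (10, 4)}.
Total count |C(F_11)_aff| = 12.


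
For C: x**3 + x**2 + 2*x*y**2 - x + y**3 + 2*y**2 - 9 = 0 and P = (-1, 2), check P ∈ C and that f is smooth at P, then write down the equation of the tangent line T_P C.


Tangent line at P: 8*x + 12*y - 16 = 0.

Step 1: f(-1, 2) = 0, so P lies on C.
Step 2: partial derivatives
  f_x(x, y) = 3*x**2 + 2*x + 2*y**2 - 1, f_y(x, y) = 4*x*y + 3*y**2 + 4*y.
  f_x(P) = 8, f_y(P) = 12 (gradient nonzero, so P is smooth).
Step 3: tangent line at P: 8·(x − -1) + 12·(y − 2) = 0.
Expanding: 8*x + 12*y - 16 = 0.


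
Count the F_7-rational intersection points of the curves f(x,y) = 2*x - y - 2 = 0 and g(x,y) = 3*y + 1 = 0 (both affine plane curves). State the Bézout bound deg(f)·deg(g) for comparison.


Common zeros: {(2, 2)}; count = 1; Bézout bound = 1.

deg(f) = 1, deg(g) = 1, so Bézout bound = 1.
Scan x ∈ F_7. For each x, list the y ∈ F_7 with f(x, y) ≡ 0 and those with g(x, y) ≡ 0 (mod 7); the common zeros in that column are the intersection.
  x = 0: f ≡ 0 at y ∈ {5}; g ≡ 0 at y ∈ {2}; common: ∅.
  x = 1: f ≡ 0 at y ∈ {0}; g ≡ 0 at y ∈ {2}; common: ∅.
  x = 2: f ≡ 0 at y ∈ {2}; g ≡ 0 at y ∈ {2}; common: {2}.
  x = 3: f ≡ 0 at y ∈ {4}; g ≡ 0 at y ∈ {2}; common: ∅.
  x = 4: f ≡ 0 at y ∈ {6}; g ≡ 0 at y ∈ {2}; common: ∅.
  x = 5: f ≡ 0 at y ∈ {1}; g ≡ 0 at y ∈ {2}; common: ∅.
  x = 6: f ≡ 0 at y ∈ {3}; g ≡ 0 at y ∈ {2}; common: ∅.
Collecting: common zeros = {(2, 2)}, so the count is 1.
Comparison with the Bézout bound: 1 ≤ 1 = deg(f)·deg(g), as expected for curves with no common component (the bound is attained).


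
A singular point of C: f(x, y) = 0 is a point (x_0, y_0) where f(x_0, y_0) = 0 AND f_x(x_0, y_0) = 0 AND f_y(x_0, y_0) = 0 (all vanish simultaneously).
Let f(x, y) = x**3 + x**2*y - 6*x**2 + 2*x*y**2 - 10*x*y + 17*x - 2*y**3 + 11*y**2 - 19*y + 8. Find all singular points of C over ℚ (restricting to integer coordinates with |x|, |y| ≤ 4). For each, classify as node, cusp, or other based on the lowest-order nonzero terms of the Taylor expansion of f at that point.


Singular points: {(1, 2)}; classification: node.

Compute partial derivatives:
  f_x = 3*x**2 + 2*x*y - 12*x + 2*y**2 - 10*y + 17.
  f_y = x**2 + 4*x*y - 10*x - 6*y**2 + 22*y - 19.
Scan x_0 ∈ {−4, ..., 4}. For each x_0, f_y(x_0, y) is a polynomial in y; find its integer roots y ∈ {−4, ..., 4}, then test f_x and f at those candidates.
  x = -4: f_y(-4, y) = -6*y**2 + 6*y + 37; no integer root y with |y| ≤ 4.
  x = -3: f_y(-3, y) = -6*y**2 + 10*y + 20; no integer root y with |y| ≤ 4.
  x = -2: f_y(-2, y) = -6*y**2 + 14*y + 5; no integer root y with |y| ≤ 4.
  x = -1: f_y(-1, y) = -6*y**2 + 18*y - 8; no integer root y with |y| ≤ 4.
  x = 0: f_y(0, y) = -6*y**2 + 22*y - 19; no integer root y with |y| ≤ 4.
  x = 1: f_y(1, y) = -6*y**2 + 26*y - 28; vanishes at y ∈ {2}. (1, 2): f_x = 0, f = 0 — SINGULAR.
  x = 2: f_y(2, y) = -6*y**2 + 30*y - 35; no integer root y with |y| ≤ 4.
  x = 3: f_y(3, y) = -6*y**2 + 34*y - 40; vanishes at y ∈ {4}. (3, 4): f_x = 24 ≠ 0.
  x = 4: f_y(4, y) = -6*y**2 + 38*y - 43; no integer root y with |y| ≤ 4.
Only singular point on the grid: (1, 2).
Classify: substitute x = 1 + u, y = 2 + v and expand: f = u**3 + u**2*v - u**2 + 2*u*v**2 - 2*v**3 + v**2.
No constant or linear terms (consistent with a singular point). Quadratic part: -u**2 + v**2. Cubic part: u**3 + u**2*v + 2*u*v**2 - 2*v**3.
The quadratic part v**2 - u**2 = (v − u)(v + u) splits into two distinct linear factors, so there are two distinct tangent lines y − 2 = ±(x − 1) — this is a node (ordinary double point).
Classification: node.


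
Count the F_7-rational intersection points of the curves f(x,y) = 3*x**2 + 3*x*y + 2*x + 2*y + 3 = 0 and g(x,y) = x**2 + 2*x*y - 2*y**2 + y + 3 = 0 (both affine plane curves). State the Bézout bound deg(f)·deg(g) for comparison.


Common zeros: ∅; count = 0; Bézout bound = 4.

deg(f) = 2, deg(g) = 2, so Bézout bound = 4.
Scan x ∈ F_7. For each x, list the y ∈ F_7 with f(x, y) ≡ 0 and those with g(x, y) ≡ 0 (mod 7); the common zeros in that column are the intersection.
  x = 0: f ≡ 0 at y ∈ {2}; g ≡ 0 at y ∈ {5, 6}; common: ∅.
  x = 1: f ≡ 0 at y ∈ {4}; g ≡ 0 at y ∈ ∅; common: ∅.
  x = 2: f ≡ 0 at y ∈ {2}; g ≡ 0 at y ∈ {0, 6}; common: ∅.
  x = 3: f ≡ 0 at y ∈ {5}; g ≡ 0 at y ∈ ∅; common: ∅.
  x = 4: f ≡ 0 at y ∈ ∅; g ≡ 0 at y ∈ {3, 5}; common: ∅.
  x = 5: f ≡ 0 at y ∈ {1}; g ≡ 0 at y ∈ {0, 2}; common: ∅.
  x = 6: f ≡ 0 at y ∈ {4}; g ≡ 0 at y ∈ ∅; common: ∅.
Collecting: common zeros = ∅, so the count is 0.
Comparison with the Bézout bound: 0 ≤ 4 = deg(f)·deg(g), as expected for curves with no common component (the affine F_7-count falls short of the bound because intersections may lie at infinity, over extension fields, or carry multiplicity).


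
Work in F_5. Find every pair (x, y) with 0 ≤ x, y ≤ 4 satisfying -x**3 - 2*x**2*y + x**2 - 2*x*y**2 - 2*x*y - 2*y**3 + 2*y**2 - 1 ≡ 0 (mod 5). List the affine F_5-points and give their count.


Affine F_5-points: {(1, 2), (1, 4), (2, 0)}; count = 3.

For each of the 25 pairs (x, y) ∈ F_5², evaluate f(x, y) mod 5. Record the zeros.
  x = 0: [0↦4, 1↦4, 2↦1, 3↦3, 4↦3]  zeros at y ∈ ∅
  x = 1: [0↦4, 1↦3, 2↦0, 3↦3, 4↦0]  zeros at y ∈ {2, 4}
  x = 2: [0↦0, 1↦4, 2↦2, 3↦2, 4↦2]  zeros at y ∈ {0}
  x = 3: [0↦1, 1↦1, 2↦1, 3↦4, 4↦3]  zeros at y ∈ ∅
  x = 4: [0↦1, 1↦3, 2↦1, 3↦3, 4↦2]  zeros at y ∈ ∅
Collecting zeros: affine points = {(1, 2), (1, 4), (2, 0)}.
Total count |C(F_5)_aff| = 3.


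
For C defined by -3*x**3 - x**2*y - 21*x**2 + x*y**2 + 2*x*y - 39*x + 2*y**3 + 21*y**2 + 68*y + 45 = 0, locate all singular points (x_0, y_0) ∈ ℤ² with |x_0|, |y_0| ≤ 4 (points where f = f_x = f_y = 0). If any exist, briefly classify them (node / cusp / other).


Singular points: {(-2, -3)}; classification: cusp.

Compute partial derivatives:
  f_x = -9*x**2 - 2*x*y - 42*x + y**2 + 2*y - 39.
  f_y = -x**2 + 2*x*y + 2*x + 6*y**2 + 42*y + 68.
Scan x_0 ∈ {−4, ..., 4}. For each x_0, f_y(x_0, y) is a polynomial in y; find its integer roots y ∈ {−4, ..., 4}, then test f_x and f at those candidates.
  x = -4: f_y(-4, y) = 6*y**2 + 34*y + 44; vanishes at y ∈ {-2}. (-4, -2): f_x = -31 ≠ 0.
  x = -3: f_y(-3, y) = 6*y**2 + 36*y + 53; no integer root y with |y| ≤ 4.
  x = -2: f_y(-2, y) = 6*y**2 + 38*y + 60; vanishes at y ∈ {-3}. (-2, -3): f_x = 0, f = 0 — SINGULAR.
  x = -1: f_y(-1, y) = 6*y**2 + 40*y + 65; no integer root y with |y| ≤ 4.
  x = 0: f_y(0, y) = 6*y**2 + 42*y + 68; no integer root y with |y| ≤ 4.
  x = 1: f_y(1, y) = 6*y**2 + 44*y + 69; no integer root y with |y| ≤ 4.
  x = 2: f_y(2, y) = 6*y**2 + 46*y + 68; vanishes at y ∈ {-2}. (2, -2): f_x = -151 ≠ 0.
  x = 3: f_y(3, y) = 6*y**2 + 48*y + 65; no integer root y with |y| ≤ 4.
  x = 4: f_y(4, y) = 6*y**2 + 50*y + 60; no integer root y with |y| ≤ 4.
Only singular point on the grid: (-2, -3).
Classify: substitute x = -2 + u, y = -3 + v and expand: f = -3*u**3 - u**2*v + u*v**2 + 2*v**3 + v**2.
No constant or linear terms (consistent with a singular point). Quadratic part: v**2. Cubic part: -3*u**3 - u**2*v + u*v**2 + 2*v**3.
The quadratic part v**2 is a perfect square, so there is a single (double) tangent line v = 0, i.e. y = -3. Restricting the cubic part to that line (v = 0) leaves -3*u**3 ≠ 0, so f is not divisible by v and the branch is v² ≈ 3*u**3 to lowest order — this is a cusp.
Classification: cusp.


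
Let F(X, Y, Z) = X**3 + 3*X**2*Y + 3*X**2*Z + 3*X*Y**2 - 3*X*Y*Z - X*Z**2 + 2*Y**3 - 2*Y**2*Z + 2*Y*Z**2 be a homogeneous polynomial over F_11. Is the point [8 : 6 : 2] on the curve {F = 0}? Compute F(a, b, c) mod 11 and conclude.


F(8,6,2) ≡ 2 (mod 11); P is NOT on the curve.

Evaluate F(8, 6, 2) term-by-term (mod 11).
  X**3 ↦ 1·512·1·1 = 512
  3*X**2*Y ↦ 3·64·6·1 = 1152
  3*X**2*Z ↦ 3·64·1·2 = 384
  3*X*Y**2 ↦ 3·8·36·1 = 864
  -3*X*Y*Z ↦ -3·8·6·2 = -288
  -X*Z**2 ↦ -1·8·1·4 = -32
  2*Y**3 ↦ 2·1·216·1 = 432
  -2*Y**2*Z ↦ -2·1·36·2 = -144
  2*Y*Z**2 ↦ 2·1·6·4 = 48
Sum: F(8, 6, 2) = (512) + (1152) + (384) + (864) + (-288) + (-32) + (432) + (-144) + (48) = 2928.
Reducing mod 11: 2928 ≡ 2 (mod 11).
Since F(a, b, c) ≡ 2 ≠ 0 (mod 11), P does NOT lie on the curve.


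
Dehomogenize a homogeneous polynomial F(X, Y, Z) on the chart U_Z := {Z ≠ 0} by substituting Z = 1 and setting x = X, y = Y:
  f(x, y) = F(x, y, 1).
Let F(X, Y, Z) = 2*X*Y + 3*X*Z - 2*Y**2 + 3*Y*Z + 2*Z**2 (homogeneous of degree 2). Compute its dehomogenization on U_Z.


f(x, y) = 2*x*y + 3*x - 2*y**2 + 3*y + 2

On U_Z we set Z = 1. Each monomial c·X^i·Y^j·Z^k in F becomes c·x^i·y^j·1^k = c·x^i·y^j.
Substituting Z = 1: F(X, Y, 1) = 2*x*y + 3*x - 2*y**2 + 3*y + 2.
Note: deg(f) ≤ deg(F) = 2; strict inequality happens when F is divisible by Z (lost terms).


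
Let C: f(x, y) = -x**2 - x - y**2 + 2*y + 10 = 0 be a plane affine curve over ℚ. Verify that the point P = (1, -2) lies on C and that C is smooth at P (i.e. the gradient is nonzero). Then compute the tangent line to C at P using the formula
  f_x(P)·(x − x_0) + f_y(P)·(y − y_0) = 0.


Tangent line at P: -3*x + 6*y + 15 = 0.

Step 1: f(1, -2) = 0, so P lies on C.
Step 2: partial derivatives
  f_x(x, y) = -2*x - 1, f_y(x, y) = 2 - 2*y.
  f_x(P) = -3, f_y(P) = 6 (gradient nonzero, so P is smooth).
Step 3: tangent line at P: -3·(x − 1) + 6·(y − -2) = 0.
Expanding: -3*x + 6*y + 15 = 0.


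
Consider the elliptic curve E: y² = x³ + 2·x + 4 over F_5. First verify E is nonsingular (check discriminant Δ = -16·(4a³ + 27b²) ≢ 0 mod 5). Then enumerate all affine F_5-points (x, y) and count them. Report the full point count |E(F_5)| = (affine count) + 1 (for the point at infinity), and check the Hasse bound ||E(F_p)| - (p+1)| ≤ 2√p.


Affine points = {(0, 2), (0, 3), (2, 1), (2, 4), (4, 1), (4, 4)}; affine count = 6; |E(F_5)| = 7.

Discriminant check: Δ ∝ 4a³ + 27b² = 4·2³ + 27·4² = 4·8 + 27·16 ≡ 4 (mod 5). Nonzero ⇒ E is nonsingular.
For each x ∈ F_5, compute rhs = x³ + 2·x + 4 mod 5, then count y ∈ F_5 with y² ≡ rhs.
  x = 0: rhs = 4, matching y values: 2, 3 (2 points).
  x = 1: rhs = 2, matching y values: none (0 points).
  x = 2: rhs = 1, matching y values: 1, 4 (2 points).
  x = 3: rhs = 2, matching y values: none (0 points).
  x = 4: rhs = 1, matching y values: 1, 4 (2 points).
Total affine count: 6.
Full point count |E(F_5)| = 6 + 1 = 7.
Hasse bound: |7 − (5+1)| = |1| = 1 ≤ 2√5 ≈ 4.4721 ✓.


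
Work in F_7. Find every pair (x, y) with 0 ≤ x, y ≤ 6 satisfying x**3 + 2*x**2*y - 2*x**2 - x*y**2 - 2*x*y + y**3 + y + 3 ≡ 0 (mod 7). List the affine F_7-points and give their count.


Affine F_7-points: {(0, 5), (2, 1), (4, 0), (4, 2), (6, 0), (6, 1), (6, 5)}; count = 7.

For each of the 49 pairs (x, y) ∈ F_7², evaluate f(x, y) mod 7. Record the zeros.
  x = 0: [0↦3, 1↦5, 2↦6, 3↦5, 4↦1, 5↦0, 6↦1]  zeros at y ∈ {5}
  x = 1: [0↦2, 1↦3, 2↦1, 3↦2, 4↦5, 5↦2, 6↦6]  zeros at y ∈ ∅
  x = 2: [0↦3, 1↦0, 2↦6, 3↦6, 4↦6, 5↦5, 6↦2]  zeros at y ∈ {1}
  x = 3: [0↦5, 1↦2, 2↦6, 3↦2, 4↦3, 5↦1, 6↦2]  zeros at y ∈ ∅
  x = 4: [0↦0, 1↦1, 2↦0, 3↦3, 4↦2, 5↦3, 6↦5]  zeros at y ∈ {0, 2}
  x = 5: [0↦1, 1↦3, 2↦1, 3↦1, 4↦2, 5↦3, 6↦3]  zeros at y ∈ ∅
  x = 6: [0↦0, 1↦0, 2↦1, 3↦2, 4↦2, 5↦0, 6↦2]  zeros at y ∈ {0, 1, 5}
Collecting zeros: affine points = {(0, 5), (2, 1), (4, 0), (4, 2), (6, 0), (6, 1), (6, 5)}.
Total count |C(F_7)_aff| = 7.


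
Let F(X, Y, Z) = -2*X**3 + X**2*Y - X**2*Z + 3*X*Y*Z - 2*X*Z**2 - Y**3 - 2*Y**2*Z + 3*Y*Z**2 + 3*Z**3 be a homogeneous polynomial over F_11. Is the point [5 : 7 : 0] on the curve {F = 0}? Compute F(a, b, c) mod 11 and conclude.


F(5,7,0) ≡ 0 (mod 11); P is on the curve.

Evaluate F(5, 7, 0) term-by-term (mod 11).
  -2*X**3 ↦ -2·125·1·1 = -250
  X**2*Y ↦ 1·25·7·1 = 175
  -X**2*Z ↦ -1·25·1·0 = 0
  3*X*Y*Z ↦ 3·5·7·0 = 0
  -2*X*Z**2 ↦ -2·5·1·0 = 0
  -Y**3 ↦ -1·1·343·1 = -343
  -2*Y**2*Z ↦ -2·1·49·0 = 0
  3*Y*Z**2 ↦ 3·1·7·0 = 0
  3*Z**3 ↦ 3·1·1·0 = 0
Sum: F(5, 7, 0) = (-250) + (175) + (0) + (0) + (0) + (-343) + (0) + (0) + (0) = -418.
Reducing mod 11: -418 ≡ 0 (mod 11).
Since F(a, b, c) ≡ 0 (mod 11), P lies on the curve.


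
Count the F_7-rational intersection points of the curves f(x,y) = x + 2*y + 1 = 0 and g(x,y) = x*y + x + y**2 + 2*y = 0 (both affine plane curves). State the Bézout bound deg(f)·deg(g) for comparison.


Common zeros: {(2, 2), (5, 4)}; count = 2; Bézout bound = 2.

deg(f) = 1, deg(g) = 2, so Bézout bound = 2.
Scan x ∈ F_7. For each x, list the y ∈ F_7 with f(x, y) ≡ 0 and those with g(x, y) ≡ 0 (mod 7); the common zeros in that column are the intersection.
  x = 0: f ≡ 0 at y ∈ {3}; g ≡ 0 at y ∈ {0, 5}; common: ∅.
  x = 1: f ≡ 0 at y ∈ {6}; g ≡ 0 at y ∈ ∅; common: ∅.
  x = 2: f ≡ 0 at y ∈ {2}; g ≡ 0 at y ∈ {1, 2}; common: {2}.
  x = 3: f ≡ 0 at y ∈ {5}; g ≡ 0 at y ∈ ∅; common: ∅.
  x = 4: f ≡ 0 at y ∈ {1}; g ≡ 0 at y ∈ ∅; common: ∅.
  x = 5: f ≡ 0 at y ∈ {4}; g ≡ 0 at y ∈ {3, 4}; common: {4}.
  x = 6: f ≡ 0 at y ∈ {0}; g ≡ 0 at y ∈ ∅; common: ∅.
Collecting: common zeros = {(2, 2), (5, 4)}, so the count is 2.
Comparison with the Bézout bound: 2 ≤ 2 = deg(f)·deg(g), as expected for curves with no common component (the bound is attained).


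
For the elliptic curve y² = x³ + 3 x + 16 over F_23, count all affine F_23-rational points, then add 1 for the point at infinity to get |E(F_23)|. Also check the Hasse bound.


Affine points = {(0, 4), (0, 19), (3, 11), (3, 12), (4, 0), (5, 8), (5, 15), (7, 9), (7, 14), (8, 0), (9, 6), (9, 17), (11, 0), (12, 3), (12, 20), (15, 3), (15, 20), (17, 9), (17, 14), (19, 3), (19, 20), (20, 7), (20, 16), (21, 5), (21, 18), (22, 9), (22, 14)}; affine count = 27; |E(F_23)| = 28.

Discriminant check: Δ ∝ 4a³ + 27b² = 4·3³ + 27·16² = 4·27 + 27·256 ≡ 5 (mod 23). Nonzero ⇒ E is nonsingular.
For each x ∈ F_23, compute rhs = x³ + 3·x + 16 mod 23, then count y ∈ F_23 with y² ≡ rhs.
  x = 0: rhs = 16, matching y values: 4, 19 (2 points).
  x = 1: rhs = 20, matching y values: none (0 points).
  x = 2: rhs = 7, matching y values: none (0 points).
  x = 3: rhs = 6, matching y values: 11, 12 (2 points).
  x = 4: rhs = 0, matching y values: 0 (1 points).
  x = 5: rhs = 18, matching y values: 8, 15 (2 points).
  x = 6: rhs = 20, matching y values: none (0 points).
  x = 7: rhs = 12, matching y values: 9, 14 (2 points).
  x = 8: rhs = 0, matching y values: 0 (1 points).
  x = 9: rhs = 13, matching y values: 6, 17 (2 points).
  x = 10: rhs = 11, matching y values: none (0 points).
  x = 11: rhs = 0, matching y values: 0 (1 points).
  x = 12: rhs = 9, matching y values: 3, 20 (2 points).
  x = 13: rhs = 21, matching y values: none (0 points).
  x = 14: rhs = 19, matching y values: none (0 points).
  x = 15: rhs = 9, matching y values: 3, 20 (2 points).
  x = 16: rhs = 20, matching y values: none (0 points).
  x = 17: rhs = 12, matching y values: 9, 14 (2 points).
  x = 18: rhs = 14, matching y values: none (0 points).
  x = 19: rhs = 9, matching y values: 3, 20 (2 points).
  x = 20: rhs = 3, matching y values: 7, 16 (2 points).
  x = 21: rhs = 2, matching y values: 5, 18 (2 points).
  x = 22: rhs = 12, matching y values: 9, 14 (2 points).
Total affine count: 27.
Full point count |E(F_23)| = 27 + 1 = 28.
Hasse bound: |28 − (23+1)| = |4| = 4 ≤ 2√23 ≈ 9.5917 ✓.


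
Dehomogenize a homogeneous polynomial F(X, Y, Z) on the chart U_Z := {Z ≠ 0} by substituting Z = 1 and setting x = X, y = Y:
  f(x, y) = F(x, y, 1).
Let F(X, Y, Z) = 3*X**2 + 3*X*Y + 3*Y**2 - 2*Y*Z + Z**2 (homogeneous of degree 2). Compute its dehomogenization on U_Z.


f(x, y) = 3*x**2 + 3*x*y + 3*y**2 - 2*y + 1

On U_Z we set Z = 1. Each monomial c·X^i·Y^j·Z^k in F becomes c·x^i·y^j·1^k = c·x^i·y^j.
Substituting Z = 1: F(X, Y, 1) = 3*x**2 + 3*x*y + 3*y**2 - 2*y + 1.
Note: deg(f) ≤ deg(F) = 2; strict inequality happens when F is divisible by Z (lost terms).


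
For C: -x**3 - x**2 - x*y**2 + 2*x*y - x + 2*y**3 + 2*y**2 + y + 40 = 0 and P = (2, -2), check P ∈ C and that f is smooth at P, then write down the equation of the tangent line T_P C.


Tangent line at P: -25*x + 29*y + 108 = 0.

Step 1: f(2, -2) = 0, so P lies on C.
Step 2: partial derivatives
  f_x(x, y) = -3*x**2 - 2*x - y**2 + 2*y - 1, f_y(x, y) = -2*x*y + 2*x + 6*y**2 + 4*y + 1.
  f_x(P) = -25, f_y(P) = 29 (gradient nonzero, so P is smooth).
Step 3: tangent line at P: -25·(x − 2) + 29·(y − -2) = 0.
Expanding: -25*x + 29*y + 108 = 0.


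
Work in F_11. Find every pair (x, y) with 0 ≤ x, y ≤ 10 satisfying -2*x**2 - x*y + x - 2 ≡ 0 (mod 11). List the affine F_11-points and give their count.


Affine F_11-points: {(1, 8), (2, 7), (3, 9), (4, 9), (5, 6), (6, 7), (7, 4), (8, 4), (9, 6), (10, 5)}; count = 10.

For each of the 121 pairs (x, y) ∈ F_11², evaluate f(x, y) mod 11. Record the zeros.
  x = 0: [0↦9, 1↦9, 2↦9, 3↦9, 4↦9, 5↦9, 6↦9, 7↦9, 8↦9, 9↦9, 10↦9]  zeros at y ∈ ∅
  x = 1: [0↦8, 1↦7, 2↦6, 3↦5, 4↦4, 5↦3, 6↦2, 7↦1, 8↦0, 9↦10, 10↦9]  zeros at y ∈ {8}
  x = 2: [0↦3, 1↦1, 2↦10, 3↦8, 4↦6, 5↦4, 6↦2, 7↦0, 8↦9, 9↦7, 10↦5]  zeros at y ∈ {7}
  x = 3: [0↦5, 1↦2, 2↦10, 3↦7, 4↦4, 5↦1, 6↦9, 7↦6, 8↦3, 9↦0, 10↦8]  zeros at y ∈ {9}
  x = 4: [0↦3, 1↦10, 2↦6, 3↦2, 4↦9, 5↦5, 6↦1, 7↦8, 8↦4, 9↦0, 10↦7]  zeros at y ∈ {9}
  x = 5: [0↦8, 1↦3, 2↦9, 3↦4, 4↦10, 5↦5, 6↦0, 7↦6, 8↦1, 9↦7, 10↦2]  zeros at y ∈ {6}
  x = 6: [0↦9, 1↦3, 2↦8, 3↦2, 4↦7, 5↦1, 6↦6, 7↦0, 8↦5, 9↦10, 10↦4]  zeros at y ∈ {7}
  x = 7: [0↦6, 1↦10, 2↦3, 3↦7, 4↦0, 5↦4, 6↦8, 7↦1, 8↦5, 9↦9, 10↦2]  zeros at y ∈ {4}
  x = 8: [0↦10, 1↦2, 2↦5, 3↦8, 4↦0, 5↦3, 6↦6, 7↦9, 8↦1, 9↦4, 10↦7]  zeros at y ∈ {4}
  x = 9: [0↦10, 1↦1, 2↦3, 3↦5, 4↦7, 5↦9, 6↦0, 7↦2, 8↦4, 9↦6, 10↦8]  zeros at y ∈ {6}
  x = 10: [0↦6, 1↦7, 2↦8, 3↦9, 4↦10, 5↦0, 6↦1, 7↦2, 8↦3, 9↦4, 10↦5]  zeros at y ∈ {5}
Collecting zeros: affine points = {(1, 8), (2, 7), (3, 9), (4, 9), (5, 6), (6, 7), (7, 4), (8, 4), (9, 6), (10, 5)}.
Total count |C(F_11)_aff| = 10.


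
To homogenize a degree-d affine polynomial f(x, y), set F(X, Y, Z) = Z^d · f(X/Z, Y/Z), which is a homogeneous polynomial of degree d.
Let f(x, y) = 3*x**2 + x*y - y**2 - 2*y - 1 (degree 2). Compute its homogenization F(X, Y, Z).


F(X, Y, Z) = 3*X**2 + X*Y - Y**2 - 2*Y*Z - Z**2

deg(f) = 2.
Substitute x = X/Z, y = Y/Z into f, then multiply by Z^2.
  monomial 3·x^2·y^0 ↦ 3·X^2·Y^0·Z^0.
  monomial 1·x^1·y^1 ↦ 1·X^1·Y^1·Z^0.
  monomial -1·x^0·y^2 ↦ -1·X^0·Y^2·Z^0.
  monomial -2·x^0·y^1 ↦ -2·X^0·Y^1·Z^1.
  monomial -1·x^0·y^0 ↦ -1·X^0·Y^0·Z^2.
Collecting: F(X, Y, Z) = 3*X**2 + X*Y - Y**2 - 2*Y*Z - Z**2.


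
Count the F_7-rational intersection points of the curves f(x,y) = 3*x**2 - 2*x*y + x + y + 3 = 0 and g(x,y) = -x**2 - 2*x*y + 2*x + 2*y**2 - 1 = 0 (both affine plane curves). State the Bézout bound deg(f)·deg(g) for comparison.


Common zeros: {(1, 0), (5, 3)}; count = 2; Bézout bound = 4.

deg(f) = 2, deg(g) = 2, so Bézout bound = 4.
Scan x ∈ F_7. For each x, list the y ∈ F_7 with f(x, y) ≡ 0 and those with g(x, y) ≡ 0 (mod 7); the common zeros in that column are the intersection.
  x = 0: f ≡ 0 at y ∈ {4}; g ≡ 0 at y ∈ {2, 5}; common: ∅.
  x = 1: f ≡ 0 at y ∈ {0}; g ≡ 0 at y ∈ {0, 1}; common: {0}.
  x = 2: f ≡ 0 at y ∈ {1}; g ≡ 0 at y ∈ ∅; common: ∅.
  x = 3: f ≡ 0 at y ∈ {1}; g ≡ 0 at y ∈ ∅; common: ∅.
  x = 4: f ≡ 0 at y ∈ ∅; g ≡ 0 at y ∈ ∅; common: ∅.
  x = 5: f ≡ 0 at y ∈ {3}; g ≡ 0 at y ∈ {2, 3}; common: {3}.
  x = 6: f ≡ 0 at y ∈ {3}; g ≡ 0 at y ∈ {1, 5}; common: ∅.
Collecting: common zeros = {(1, 0), (5, 3)}, so the count is 2.
Comparison with the Bézout bound: 2 ≤ 4 = deg(f)·deg(g), as expected for curves with no common component (the affine F_7-count falls short of the bound because intersections may lie at infinity, over extension fields, or carry multiplicity).


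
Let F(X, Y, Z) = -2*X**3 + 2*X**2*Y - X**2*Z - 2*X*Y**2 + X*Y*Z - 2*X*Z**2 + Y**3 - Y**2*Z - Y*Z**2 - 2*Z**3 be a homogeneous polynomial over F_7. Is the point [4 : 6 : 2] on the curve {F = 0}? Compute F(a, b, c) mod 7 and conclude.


F(4,6,2) ≡ 4 (mod 7); P is NOT on the curve.

Evaluate F(4, 6, 2) term-by-term (mod 7).
  -2*X**3 ↦ -2·64·1·1 = -128
  2*X**2*Y ↦ 2·16·6·1 = 192
  -X**2*Z ↦ -1·16·1·2 = -32
  -2*X*Y**2 ↦ -2·4·36·1 = -288
  X*Y*Z ↦ 1·4·6·2 = 48
  -2*X*Z**2 ↦ -2·4·1·4 = -32
  Y**3 ↦ 1·1·216·1 = 216
  -Y**2*Z ↦ -1·1·36·2 = -72
  -Y*Z**2 ↦ -1·1·6·4 = -24
  -2*Z**3 ↦ -2·1·1·8 = -16
Sum: F(4, 6, 2) = (-128) + (192) + (-32) + (-288) + (48) + (-32) + (216) + (-72) + (-24) + (-16) = -136.
Reducing mod 7: -136 ≡ 4 (mod 7).
Since F(a, b, c) ≡ 4 ≠ 0 (mod 7), P does NOT lie on the curve.


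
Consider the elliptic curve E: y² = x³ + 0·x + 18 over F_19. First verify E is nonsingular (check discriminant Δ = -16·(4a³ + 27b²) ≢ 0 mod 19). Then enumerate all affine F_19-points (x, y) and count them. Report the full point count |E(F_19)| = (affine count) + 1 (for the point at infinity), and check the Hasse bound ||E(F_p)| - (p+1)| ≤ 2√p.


Affine points = {(1, 0), (2, 8), (2, 11), (3, 8), (3, 11), (4, 5), (4, 14), (6, 5), (6, 14), (7, 0), (8, 6), (8, 13), (9, 5), (9, 14), (10, 7), (10, 12), (11, 0), (12, 6), (12, 13), (13, 7), (13, 12), (14, 8), (14, 11), (15, 7), (15, 12), (18, 6), (18, 13)}; affine count = 27; |E(F_19)| = 28.

Discriminant check: Δ ∝ 4a³ + 27b² = 4·0³ + 27·18² = 4·0 + 27·324 ≡ 8 (mod 19). Nonzero ⇒ E is nonsingular.
For each x ∈ F_19, compute rhs = x³ + 0·x + 18 mod 19, then count y ∈ F_19 with y² ≡ rhs.
  x = 0: rhs = 18, matching y values: none (0 points).
  x = 1: rhs = 0, matching y values: 0 (1 points).
  x = 2: rhs = 7, matching y values: 8, 11 (2 points).
  x = 3: rhs = 7, matching y values: 8, 11 (2 points).
  x = 4: rhs = 6, matching y values: 5, 14 (2 points).
  x = 5: rhs = 10, matching y values: none (0 points).
  x = 6: rhs = 6, matching y values: 5, 14 (2 points).
  x = 7: rhs = 0, matching y values: 0 (1 points).
  x = 8: rhs = 17, matching y values: 6, 13 (2 points).
  x = 9: rhs = 6, matching y values: 5, 14 (2 points).
  x = 10: rhs = 11, matching y values: 7, 12 (2 points).
  x = 11: rhs = 0, matching y values: 0 (1 points).
  x = 12: rhs = 17, matching y values: 6, 13 (2 points).
  x = 13: rhs = 11, matching y values: 7, 12 (2 points).
  x = 14: rhs = 7, matching y values: 8, 11 (2 points).
  x = 15: rhs = 11, matching y values: 7, 12 (2 points).
  x = 16: rhs = 10, matching y values: none (0 points).
  x = 17: rhs = 10, matching y values: none (0 points).
  x = 18: rhs = 17, matching y values: 6, 13 (2 points).
Total affine count: 27.
Full point count |E(F_19)| = 27 + 1 = 28.
Hasse bound: |28 − (19+1)| = |8| = 8 ≤ 2√19 ≈ 8.7178 ✓.


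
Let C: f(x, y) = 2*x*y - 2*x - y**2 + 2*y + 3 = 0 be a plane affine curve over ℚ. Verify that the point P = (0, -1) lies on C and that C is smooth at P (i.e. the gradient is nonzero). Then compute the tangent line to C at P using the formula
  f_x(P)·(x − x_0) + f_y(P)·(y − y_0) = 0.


Tangent line at P: -4*x + 4*y + 4 = 0.

Step 1: f(0, -1) = 0, so P lies on C.
Step 2: partial derivatives
  f_x(x, y) = 2*y - 2, f_y(x, y) = 2*x - 2*y + 2.
  f_x(P) = -4, f_y(P) = 4 (gradient nonzero, so P is smooth).
Step 3: tangent line at P: -4·(x − 0) + 4·(y − -1) = 0.
Expanding: -4*x + 4*y + 4 = 0.


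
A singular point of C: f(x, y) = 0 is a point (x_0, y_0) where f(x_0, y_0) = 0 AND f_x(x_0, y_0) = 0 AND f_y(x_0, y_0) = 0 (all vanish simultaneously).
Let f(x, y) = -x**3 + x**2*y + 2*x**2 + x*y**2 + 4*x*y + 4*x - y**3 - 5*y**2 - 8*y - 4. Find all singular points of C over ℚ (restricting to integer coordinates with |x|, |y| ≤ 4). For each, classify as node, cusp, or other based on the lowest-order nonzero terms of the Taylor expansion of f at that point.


Singular points: {(0, -2)}; classification: cusp.

Compute partial derivatives:
  f_x = -3*x**2 + 2*x*y + 4*x + y**2 + 4*y + 4.
  f_y = x**2 + 2*x*y + 4*x - 3*y**2 - 10*y - 8.
Scan x_0 ∈ {−4, ..., 4}. For each x_0, f_y(x_0, y) is a polynomial in y; find its integer roots y ∈ {−4, ..., 4}, then test f_x and f at those candidates.
  x = -4: f_y(-4, y) = -3*y**2 - 18*y - 8; no integer root y with |y| ≤ 4.
  x = -3: f_y(-3, y) = -3*y**2 - 16*y - 11; no integer root y with |y| ≤ 4.
  x = -2: f_y(-2, y) = -3*y**2 - 14*y - 12; no integer root y with |y| ≤ 4.
  x = -1: f_y(-1, y) = -3*y**2 - 12*y - 11; no integer root y with |y| ≤ 4.
  x = 0: f_y(0, y) = -3*y**2 - 10*y - 8; vanishes at y ∈ {-2}. (0, -2): f_x = 0, f = 0 — SINGULAR.
  x = 1: f_y(1, y) = -3*y**2 - 8*y - 3; no integer root y with |y| ≤ 4.
  x = 2: f_y(2, y) = -3*y**2 - 6*y + 4; no integer root y with |y| ≤ 4.
  x = 3: f_y(3, y) = -3*y**2 - 4*y + 13; no integer root y with |y| ≤ 4.
  x = 4: f_y(4, y) = -3*y**2 - 2*y + 24; no integer root y with |y| ≤ 4.
Only singular point on the grid: (0, -2).
Classify: substitute x = 0 + u, y = -2 + v and expand: f = -u**3 + u**2*v + u*v**2 - v**3 + v**2.
No constant or linear terms (consistent with a singular point). Quadratic part: v**2. Cubic part: -u**3 + u**2*v + u*v**2 - v**3.
The quadratic part v**2 is a perfect square, so there is a single (double) tangent line v = 0, i.e. y = -2. Restricting the cubic part to that line (v = 0) leaves -u**3 ≠ 0, so f is not divisible by v and the branch is v² ≈ u**3 to lowest order — this is a cusp.
Classification: cusp.


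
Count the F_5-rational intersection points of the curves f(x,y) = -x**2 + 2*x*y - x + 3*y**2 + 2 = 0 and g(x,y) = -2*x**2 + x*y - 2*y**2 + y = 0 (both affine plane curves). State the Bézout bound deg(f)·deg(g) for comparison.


Common zeros: {(4, 2)}; count = 1; Bézout bound = 4.

deg(f) = 2, deg(g) = 2, so Bézout bound = 4.
Scan x ∈ F_5. For each x, list the y ∈ F_5 with f(x, y) ≡ 0 and those with g(x, y) ≡ 0 (mod 5); the common zeros in that column are the intersection.
  x = 0: f ≡ 0 at y ∈ {1, 4}; g ≡ 0 at y ∈ {0, 3}; common: ∅.
  x = 1: f ≡ 0 at y ∈ {0, 1}; g ≡ 0 at y ∈ ∅; common: ∅.
  x = 2: f ≡ 0 at y ∈ {3, 4}; g ≡ 0 at y ∈ {2}; common: ∅.
  x = 3: f ≡ 0 at y ∈ {0, 3}; g ≡ 0 at y ∈ ∅; common: ∅.
  x = 4: f ≡ 0 at y ∈ {2}; g ≡ 0 at y ∈ {2, 3}; common: {2}.
Collecting: common zeros = {(4, 2)}, so the count is 1.
Comparison with the Bézout bound: 1 ≤ 4 = deg(f)·deg(g), as expected for curves with no common component (the affine F_5-count falls short of the bound because intersections may lie at infinity, over extension fields, or carry multiplicity).


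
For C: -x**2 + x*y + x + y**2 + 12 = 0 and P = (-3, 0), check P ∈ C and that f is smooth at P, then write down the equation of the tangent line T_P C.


Tangent line at P: 7*x - 3*y + 21 = 0.

Step 1: f(-3, 0) = 0, so P lies on C.
Step 2: partial derivatives
  f_x(x, y) = -2*x + y + 1, f_y(x, y) = x + 2*y.
  f_x(P) = 7, f_y(P) = -3 (gradient nonzero, so P is smooth).
Step 3: tangent line at P: 7·(x − -3) + -3·(y − 0) = 0.
Expanding: 7*x - 3*y + 21 = 0.


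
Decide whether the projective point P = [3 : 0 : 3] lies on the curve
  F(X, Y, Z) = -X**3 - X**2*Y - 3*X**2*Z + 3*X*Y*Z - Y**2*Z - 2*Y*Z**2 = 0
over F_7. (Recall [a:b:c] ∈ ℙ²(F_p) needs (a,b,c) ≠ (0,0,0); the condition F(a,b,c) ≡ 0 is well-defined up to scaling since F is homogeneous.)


F(3,0,3) ≡ 4 (mod 7); P is NOT on the curve.

Evaluate F(3, 0, 3) term-by-term (mod 7).
  -X**3 ↦ -1·27·1·1 = -27
  -X**2*Y ↦ -1·9·0·1 = 0
  -3*X**2*Z ↦ -3·9·1·3 = -81
  3*X*Y*Z ↦ 3·3·0·3 = 0
  -Y**2*Z ↦ -1·1·0·3 = 0
  -2*Y*Z**2 ↦ -2·1·0·9 = 0
Sum: F(3, 0, 3) = (-27) + (0) + (-81) + (0) + (0) + (0) = -108.
Reducing mod 7: -108 ≡ 4 (mod 7).
Since F(a, b, c) ≡ 4 ≠ 0 (mod 7), P does NOT lie on the curve.


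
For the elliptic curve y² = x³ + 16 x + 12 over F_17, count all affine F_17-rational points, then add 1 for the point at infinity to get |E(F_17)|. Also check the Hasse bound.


Affine points = {(2, 1), (2, 16), (3, 6), (3, 11), (4, 2), (4, 15), (5, 8), (5, 9), (6, 1), (6, 16), (7, 5), (7, 12), (9, 1), (9, 16), (10, 4), (10, 13)}; affine count = 16; |E(F_17)| = 17.

Discriminant check: Δ ∝ 4a³ + 27b² = 4·16³ + 27·12² = 4·4096 + 27·144 ≡ 8 (mod 17). Nonzero ⇒ E is nonsingular.
For each x ∈ F_17, compute rhs = x³ + 16·x + 12 mod 17, then count y ∈ F_17 with y² ≡ rhs.
  x = 0: rhs = 12, matching y values: none (0 points).
  x = 1: rhs = 12, matching y values: none (0 points).
  x = 2: rhs = 1, matching y values: 1, 16 (2 points).
  x = 3: rhs = 2, matching y values: 6, 11 (2 points).
  x = 4: rhs = 4, matching y values: 2, 15 (2 points).
  x = 5: rhs = 13, matching y values: 8, 9 (2 points).
  x = 6: rhs = 1, matching y values: 1, 16 (2 points).
  x = 7: rhs = 8, matching y values: 5, 12 (2 points).
  x = 8: rhs = 6, matching y values: none (0 points).
  x = 9: rhs = 1, matching y values: 1, 16 (2 points).
  x = 10: rhs = 16, matching y values: 4, 13 (2 points).
  x = 11: rhs = 6, matching y values: none (0 points).
  x = 12: rhs = 11, matching y values: none (0 points).
  x = 13: rhs = 3, matching y values: none (0 points).
  x = 14: rhs = 5, matching y values: none (0 points).
  x = 15: rhs = 6, matching y values: none (0 points).
  x = 16: rhs = 12, matching y values: none (0 points).
Total affine count: 16.
Full point count |E(F_17)| = 16 + 1 = 17.
Hasse bound: |17 − (17+1)| = |-1| = 1 ≤ 2√17 ≈ 8.2462 ✓.


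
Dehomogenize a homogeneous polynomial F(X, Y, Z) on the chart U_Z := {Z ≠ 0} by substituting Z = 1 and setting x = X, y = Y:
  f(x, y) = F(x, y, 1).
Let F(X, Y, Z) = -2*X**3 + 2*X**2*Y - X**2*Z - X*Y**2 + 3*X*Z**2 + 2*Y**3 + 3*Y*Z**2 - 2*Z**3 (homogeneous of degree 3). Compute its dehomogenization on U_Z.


f(x, y) = -2*x**3 + 2*x**2*y - x**2 - x*y**2 + 3*x + 2*y**3 + 3*y - 2

On U_Z we set Z = 1. Each monomial c·X^i·Y^j·Z^k in F becomes c·x^i·y^j·1^k = c·x^i·y^j.
Substituting Z = 1: F(X, Y, 1) = -2*x**3 + 2*x**2*y - x**2 - x*y**2 + 3*x + 2*y**3 + 3*y - 2.
Note: deg(f) ≤ deg(F) = 3; strict inequality happens when F is divisible by Z (lost terms).


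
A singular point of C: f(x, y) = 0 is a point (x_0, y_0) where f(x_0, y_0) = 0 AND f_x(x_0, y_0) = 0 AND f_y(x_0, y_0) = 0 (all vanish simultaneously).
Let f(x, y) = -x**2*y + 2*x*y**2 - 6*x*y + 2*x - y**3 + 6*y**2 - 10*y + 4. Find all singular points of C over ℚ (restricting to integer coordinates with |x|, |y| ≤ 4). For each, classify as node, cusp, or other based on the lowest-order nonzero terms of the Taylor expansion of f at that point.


Singular points: {(-1, 1)}; classification: node.

Compute partial derivatives:
  f_x = -2*x*y + 2*y**2 - 6*y + 2.
  f_y = -x**2 + 4*x*y - 6*x - 3*y**2 + 12*y - 10.
Scan x_0 ∈ {−4, ..., 4}. For each x_0, f_y(x_0, y) is a polynomial in y; find its integer roots y ∈ {−4, ..., 4}, then test f_x and f at those candidates.
  x = -4: f_y(-4, y) = -3*y**2 - 4*y - 2; no integer root y with |y| ≤ 4.
  x = -3: f_y(-3, y) = -3*y**2 - 1; no integer root y with |y| ≤ 4.
  x = -2: f_y(-2, y) = -3*y**2 + 4*y - 2; no integer root y with |y| ≤ 4.
  x = -1: f_y(-1, y) = -3*y**2 + 8*y - 5; vanishes at y ∈ {1}. (-1, 1): f_x = 0, f = 0 — SINGULAR.
  x = 0: f_y(0, y) = -3*y**2 + 12*y - 10; no integer root y with |y| ≤ 4.
  x = 1: f_y(1, y) = -3*y**2 + 16*y - 17; no integer root y with |y| ≤ 4.
  x = 2: f_y(2, y) = -3*y**2 + 20*y - 26; no integer root y with |y| ≤ 4.
  x = 3: f_y(3, y) = -3*y**2 + 24*y - 37; no integer root y with |y| ≤ 4.
  x = 4: f_y(4, y) = -3*y**2 + 28*y - 50; no integer root y with |y| ≤ 4.
Only singular point on the grid: (-1, 1).
Classify: substitute x = -1 + u, y = 1 + v and expand: f = -u**2*v - u**2 + 2*u*v**2 - v**3 + v**2.
No constant or linear terms (consistent with a singular point). Quadratic part: -u**2 + v**2. Cubic part: -u**2*v + 2*u*v**2 - v**3.
The quadratic part v**2 - u**2 = (v − u)(v + u) splits into two distinct linear factors, so there are two distinct tangent lines y − 1 = ±(x − -1) — this is a node (ordinary double point).
Classification: node.
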